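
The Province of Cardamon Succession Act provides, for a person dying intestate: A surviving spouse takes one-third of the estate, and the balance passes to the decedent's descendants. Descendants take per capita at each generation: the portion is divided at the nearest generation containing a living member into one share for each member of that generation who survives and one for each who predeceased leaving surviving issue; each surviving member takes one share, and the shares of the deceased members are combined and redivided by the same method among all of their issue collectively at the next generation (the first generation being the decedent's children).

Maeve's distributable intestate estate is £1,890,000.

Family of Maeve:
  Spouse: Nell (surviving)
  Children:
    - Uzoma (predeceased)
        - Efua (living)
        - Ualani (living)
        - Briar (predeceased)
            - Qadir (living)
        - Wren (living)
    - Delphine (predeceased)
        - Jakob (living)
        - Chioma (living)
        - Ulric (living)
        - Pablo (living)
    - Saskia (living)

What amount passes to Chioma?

Chioma receives £105,000.

Nell takes one-third of £1,890,000 = £630,000. The remaining £1,260,000 passes to the descendants.
The descendants' portion (£1,260,000) is divided at the children's generation into 3 shares of £420,000. Saskia takes £420,000. The 2 shares of the deceased (Uzoma and Delphine) are combined into a pool of £840,000.
That pool (£840,000) is divided at the grandchildren's generation into 8 shares of £105,000. Efua, Ualani, Wren, Jakob, Chioma, Ulric, and Pablo each take £105,000. The remaining share for the deceased Briar (£105,000) is carried to the next generation.
That pool (£105,000) passes entirely to Qadir, the sole taker at the great-grandchildren's generation.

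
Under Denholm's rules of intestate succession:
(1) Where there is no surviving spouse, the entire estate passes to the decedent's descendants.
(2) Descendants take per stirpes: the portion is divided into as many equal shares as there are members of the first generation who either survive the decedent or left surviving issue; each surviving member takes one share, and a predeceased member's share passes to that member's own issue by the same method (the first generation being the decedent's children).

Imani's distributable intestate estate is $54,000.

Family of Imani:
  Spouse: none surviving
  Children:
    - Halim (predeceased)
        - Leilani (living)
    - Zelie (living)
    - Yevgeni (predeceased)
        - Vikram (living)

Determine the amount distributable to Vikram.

Vikram receives $18,000.

The entire $54,000 passes to the descendants.
That amount ($54,000) is divided into 3 shares of $18,000: Zelie takes $18,000; Halim's $18,000 share passes to Halim's issue; Yevgeni's $18,000 share passes to Yevgeni's issue.
Halim's share ($18,000) passes entirely to Leilani.
Yevgeni's share ($18,000) passes entirely to Vikram.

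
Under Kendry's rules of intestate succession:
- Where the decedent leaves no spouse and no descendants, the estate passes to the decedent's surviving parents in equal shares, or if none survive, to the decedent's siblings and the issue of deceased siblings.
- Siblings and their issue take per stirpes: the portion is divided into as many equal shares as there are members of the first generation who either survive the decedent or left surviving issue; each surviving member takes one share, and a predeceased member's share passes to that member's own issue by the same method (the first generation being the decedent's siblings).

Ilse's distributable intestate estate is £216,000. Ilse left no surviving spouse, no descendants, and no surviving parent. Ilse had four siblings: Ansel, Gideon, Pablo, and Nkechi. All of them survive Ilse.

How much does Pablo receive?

Pablo receives £54,000.

The entire £216,000 passes to the siblings and their issue.
That amount (£216,000) is divided into 4 shares of £54,000: Ansel, Gideon, Pablo, and Nkechi each take £54,000.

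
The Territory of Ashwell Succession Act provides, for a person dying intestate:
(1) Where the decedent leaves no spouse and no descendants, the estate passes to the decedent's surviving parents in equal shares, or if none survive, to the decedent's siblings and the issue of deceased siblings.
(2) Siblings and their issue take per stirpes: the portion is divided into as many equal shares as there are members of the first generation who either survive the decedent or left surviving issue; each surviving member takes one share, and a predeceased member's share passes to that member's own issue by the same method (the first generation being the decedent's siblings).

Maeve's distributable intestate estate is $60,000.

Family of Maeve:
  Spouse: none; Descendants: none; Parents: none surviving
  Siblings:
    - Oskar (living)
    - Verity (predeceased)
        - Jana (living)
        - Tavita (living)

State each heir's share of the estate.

Oskar: $30,000; Jana: $15,000; Tavita: $15,000

The entire $60,000 passes to the siblings and their issue.
That amount ($60,000) is divided into 2 shares of $30,000: Oskar takes $30,000; Verity's $30,000 share passes to Verity's issue.
Verity's share ($30,000) is divided into 2 shares of $15,000: Jana and Tavita each take $15,000.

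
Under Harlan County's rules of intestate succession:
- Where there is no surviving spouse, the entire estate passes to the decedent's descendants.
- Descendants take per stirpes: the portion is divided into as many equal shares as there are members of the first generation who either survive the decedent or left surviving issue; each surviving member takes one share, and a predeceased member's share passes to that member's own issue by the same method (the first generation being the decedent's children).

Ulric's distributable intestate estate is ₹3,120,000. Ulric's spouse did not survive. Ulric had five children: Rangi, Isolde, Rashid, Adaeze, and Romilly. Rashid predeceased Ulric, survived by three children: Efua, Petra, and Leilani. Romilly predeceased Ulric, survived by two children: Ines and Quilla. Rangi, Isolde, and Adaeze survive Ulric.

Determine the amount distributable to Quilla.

Quilla receives ₹312,000.

The entire ₹3,120,000 passes to the descendants.
That amount (₹3,120,000) is divided into 5 shares of ₹624,000: Rangi, Isolde, and Adaeze each take ₹624,000; Rashid's ₹624,000 share passes to Rashid's issue; Romilly's ₹624,000 share passes to Romilly's issue.
Rashid's share (₹624,000) is divided into 3 shares of ₹208,000: Efua, Petra, and Leilani each take ₹208,000.
Romilly's share (₹624,000) is divided into 2 shares of ₹312,000: Ines and Quilla each take ₹312,000.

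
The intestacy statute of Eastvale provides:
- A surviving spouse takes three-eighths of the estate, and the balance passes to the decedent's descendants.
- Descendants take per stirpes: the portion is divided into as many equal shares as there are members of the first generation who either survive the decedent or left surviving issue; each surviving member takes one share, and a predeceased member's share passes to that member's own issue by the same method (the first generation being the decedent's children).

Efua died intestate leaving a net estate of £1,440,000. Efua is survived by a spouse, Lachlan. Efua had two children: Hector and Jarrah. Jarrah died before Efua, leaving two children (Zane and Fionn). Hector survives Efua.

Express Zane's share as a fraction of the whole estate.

Lachlan takes three-eighths of £1,440,000 = £540,000. The remaining £900,000 passes to the descendants.
The descendants' portion (£900,000) is divided into 2 shares of £450,000: Hector takes £450,000; Jarrah's £450,000 share passes to Jarrah's issue.
Jarrah's share (£450,000) is divided into 2 shares of £225,000: Zane and Fionn each take £225,000.

Zane receives 5/32 of the estate.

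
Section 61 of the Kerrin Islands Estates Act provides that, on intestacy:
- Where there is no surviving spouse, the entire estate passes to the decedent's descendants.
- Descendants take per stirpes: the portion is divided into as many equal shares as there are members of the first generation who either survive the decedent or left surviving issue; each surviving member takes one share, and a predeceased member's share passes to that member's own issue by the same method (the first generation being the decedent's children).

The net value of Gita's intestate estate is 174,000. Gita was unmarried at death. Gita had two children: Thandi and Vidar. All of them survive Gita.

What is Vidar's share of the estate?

Vidar receives 87,000.

The entire 174,000 passes to the descendants.
That amount (174,000) is divided into 2 shares of 87,000: Thandi and Vidar each take 87,000.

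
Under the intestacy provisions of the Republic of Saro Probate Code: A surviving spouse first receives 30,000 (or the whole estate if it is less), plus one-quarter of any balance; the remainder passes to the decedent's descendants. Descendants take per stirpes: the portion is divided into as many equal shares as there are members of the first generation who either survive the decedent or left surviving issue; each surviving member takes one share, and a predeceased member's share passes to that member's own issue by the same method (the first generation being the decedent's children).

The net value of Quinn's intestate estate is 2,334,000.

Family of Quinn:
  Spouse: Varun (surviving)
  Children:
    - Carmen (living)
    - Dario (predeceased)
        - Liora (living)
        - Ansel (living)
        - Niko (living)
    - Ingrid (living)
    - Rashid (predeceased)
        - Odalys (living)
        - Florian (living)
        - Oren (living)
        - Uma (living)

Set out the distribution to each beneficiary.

Varun first takes 30,000, leaving a balance of 2,304,000. Varun then takes one-quarter of the balance (576,000), for a total of 606,000. The remaining 1,728,000 passes to the descendants.
The descendants' portion (1,728,000) is divided into 4 shares of 432,000: Carmen and Ingrid each take 432,000; Dario's 432,000 share passes to Dario's issue; Rashid's 432,000 share passes to Rashid's issue.
Dario's share (432,000) is divided into 3 shares of 144,000: Liora, Ansel, and Niko each take 144,000.
Rashid's share (432,000) is divided into 4 shares of 108,000: Odalys, Florian, Oren, and Uma each take 108,000.

Varun: 606,000; Carmen: 432,000; Liora: 144,000; Ansel: 144,000; Niko: 144,000; Ingrid: 432,000; Odalys: 108,000; Florian: 108,000; Oren: 108,000; Uma: 108,000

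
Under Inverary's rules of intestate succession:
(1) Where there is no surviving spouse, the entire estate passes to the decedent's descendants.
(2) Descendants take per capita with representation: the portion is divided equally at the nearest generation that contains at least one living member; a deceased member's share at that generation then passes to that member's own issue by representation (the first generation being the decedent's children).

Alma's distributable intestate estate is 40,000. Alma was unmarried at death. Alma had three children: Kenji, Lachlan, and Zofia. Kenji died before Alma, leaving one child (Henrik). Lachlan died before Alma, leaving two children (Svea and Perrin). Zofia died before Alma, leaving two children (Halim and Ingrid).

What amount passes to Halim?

Halim receives 8,000.

The entire 40,000 passes to the descendants.
No child survives, so the initial division is made at the grandchildren's generation.
That amount (40,000) is divided into 5 shares of 8,000: Henrik, Svea, Perrin, Halim, and Ingrid each take 8,000.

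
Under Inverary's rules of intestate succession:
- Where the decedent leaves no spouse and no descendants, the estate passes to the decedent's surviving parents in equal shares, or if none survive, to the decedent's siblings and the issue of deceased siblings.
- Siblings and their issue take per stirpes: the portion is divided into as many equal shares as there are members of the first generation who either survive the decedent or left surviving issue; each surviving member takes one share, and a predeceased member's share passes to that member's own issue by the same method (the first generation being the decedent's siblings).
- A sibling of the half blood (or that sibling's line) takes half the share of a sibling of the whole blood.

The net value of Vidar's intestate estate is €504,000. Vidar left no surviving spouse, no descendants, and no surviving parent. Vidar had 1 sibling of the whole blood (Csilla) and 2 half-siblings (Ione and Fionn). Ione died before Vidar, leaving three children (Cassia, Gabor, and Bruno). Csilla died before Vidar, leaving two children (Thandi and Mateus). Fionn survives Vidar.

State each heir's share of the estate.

The entire €504,000 passes to the siblings and their issue.
Counting each half-blood sibling's line as half a unit, there are 2 units in €504,000, so one unit is €252,000. Whole-blood lines (Csilla) take €252,000 each; half-blood lines (Ione and Fionn) take €126,000 each.
Ione's share (€126,000) is divided into 3 shares of €42,000: Cassia, Gabor, and Bruno each take €42,000.
Csilla's share (€252,000) is divided into 2 shares of €126,000: Thandi and Mateus each take €126,000.

Cassia: €42,000; Gabor: €42,000; Bruno: €42,000; Thandi: €126,000; Mateus: €126,000; Fionn: €126,000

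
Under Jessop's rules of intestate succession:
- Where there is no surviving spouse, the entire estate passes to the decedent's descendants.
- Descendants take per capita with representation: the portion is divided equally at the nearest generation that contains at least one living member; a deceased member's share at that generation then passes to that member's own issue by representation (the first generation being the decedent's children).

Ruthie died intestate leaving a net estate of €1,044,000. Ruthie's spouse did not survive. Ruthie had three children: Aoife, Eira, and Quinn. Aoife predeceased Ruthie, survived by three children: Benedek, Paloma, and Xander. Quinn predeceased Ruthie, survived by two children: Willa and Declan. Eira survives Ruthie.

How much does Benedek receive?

The entire €1,044,000 passes to the descendants.
That amount (€1,044,000) is divided into 3 shares of €348,000: Eira takes €348,000; Aoife's €348,000 share passes to Aoife's issue; Quinn's €348,000 share passes to Quinn's issue.
Aoife's share (€348,000) is divided into 3 shares of €116,000: Benedek, Paloma, and Xander each take €116,000.
Quinn's share (€348,000) is divided into 2 shares of €174,000: Willa and Declan each take €174,000.

Benedek receives €116,000.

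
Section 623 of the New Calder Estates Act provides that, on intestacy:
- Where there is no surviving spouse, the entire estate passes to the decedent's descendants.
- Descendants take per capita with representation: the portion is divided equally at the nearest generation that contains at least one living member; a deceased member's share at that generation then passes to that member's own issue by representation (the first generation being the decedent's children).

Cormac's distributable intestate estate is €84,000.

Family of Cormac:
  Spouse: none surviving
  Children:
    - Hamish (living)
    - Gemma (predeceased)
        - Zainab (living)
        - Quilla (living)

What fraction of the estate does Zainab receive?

Zainab receives 1/4 of the estate.

The entire €84,000 passes to the descendants.
That amount (€84,000) is divided into 2 shares of €42,000: Hamish takes €42,000; Gemma's €42,000 share passes to Gemma's issue.
Gemma's share (€42,000) is divided into 2 shares of €21,000: Zainab and Quilla each take €21,000.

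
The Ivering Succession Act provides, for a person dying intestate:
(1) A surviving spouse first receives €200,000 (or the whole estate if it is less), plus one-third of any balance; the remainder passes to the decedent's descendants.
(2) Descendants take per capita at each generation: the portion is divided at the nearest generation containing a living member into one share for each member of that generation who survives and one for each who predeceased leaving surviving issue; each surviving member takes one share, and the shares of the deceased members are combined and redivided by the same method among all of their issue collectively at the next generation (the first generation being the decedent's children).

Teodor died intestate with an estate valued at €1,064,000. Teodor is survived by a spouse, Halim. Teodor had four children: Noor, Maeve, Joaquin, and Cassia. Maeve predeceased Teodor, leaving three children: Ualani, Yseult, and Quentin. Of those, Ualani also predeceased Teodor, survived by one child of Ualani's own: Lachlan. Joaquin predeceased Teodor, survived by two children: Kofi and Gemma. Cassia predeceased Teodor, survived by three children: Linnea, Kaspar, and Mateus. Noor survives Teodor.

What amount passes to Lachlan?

Lachlan receives €54,000.

Halim first takes €200,000, leaving a balance of €864,000. Halim then takes one-third of the balance (€288,000), for a total of €488,000. The remaining €576,000 passes to the descendants.
The descendants' portion (€576,000) is divided at the children's generation into 4 shares of €144,000. Noor takes €144,000. The 3 shares of the deceased (Maeve, Joaquin, and Cassia) are combined into a pool of €432,000.
That pool (€432,000) is divided at the grandchildren's generation into 8 shares of €54,000. Yseult, Quentin, Kofi, Gemma, Linnea, Kaspar, and Mateus each take €54,000. The remaining share for the deceased Ualani (€54,000) is carried to the next generation.
That pool (€54,000) passes entirely to Lachlan, the sole taker at the great-grandchildren's generation.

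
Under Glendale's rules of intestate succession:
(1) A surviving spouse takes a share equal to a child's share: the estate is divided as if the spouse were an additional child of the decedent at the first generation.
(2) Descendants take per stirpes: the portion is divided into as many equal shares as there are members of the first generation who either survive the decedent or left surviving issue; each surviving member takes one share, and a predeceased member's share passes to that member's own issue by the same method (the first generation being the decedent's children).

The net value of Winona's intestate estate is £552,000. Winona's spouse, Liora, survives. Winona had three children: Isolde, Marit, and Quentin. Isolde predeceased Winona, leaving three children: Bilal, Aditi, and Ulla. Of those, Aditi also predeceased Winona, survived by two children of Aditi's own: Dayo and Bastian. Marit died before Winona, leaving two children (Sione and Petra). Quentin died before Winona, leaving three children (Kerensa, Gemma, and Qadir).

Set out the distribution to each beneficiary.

The spouse counts as an additional share at the children's level, so there are 4 primary shares of £138,000. Liora takes one such share (£138,000).
The children's combined portion (£414,000) is divided into 3 shares of £138,000: Isolde's £138,000 share passes to Isolde's issue; Marit's £138,000 share passes to Marit's issue; Quentin's £138,000 share passes to Quentin's issue.
Isolde's share (£138,000) is divided into 3 shares of £46,000: Bilal and Ulla each take £46,000; Aditi's £46,000 share passes to Aditi's issue.
Aditi's share (£46,000) is divided into 2 shares of £23,000: Dayo and Bastian each take £23,000.
Marit's share (£138,000) is divided into 2 shares of £69,000: Sione and Petra each take £69,000.
Quentin's share (£138,000) is divided into 3 shares of £46,000: Kerensa, Gemma, and Qadir each take £46,000.

Liora: £138,000; Bilal: £46,000; Dayo: £23,000; Bastian: £23,000; Ulla: £46,000; Sione: £69,000; Petra: £69,000; Kerensa: £46,000; Gemma: £46,000; Qadir: £46,000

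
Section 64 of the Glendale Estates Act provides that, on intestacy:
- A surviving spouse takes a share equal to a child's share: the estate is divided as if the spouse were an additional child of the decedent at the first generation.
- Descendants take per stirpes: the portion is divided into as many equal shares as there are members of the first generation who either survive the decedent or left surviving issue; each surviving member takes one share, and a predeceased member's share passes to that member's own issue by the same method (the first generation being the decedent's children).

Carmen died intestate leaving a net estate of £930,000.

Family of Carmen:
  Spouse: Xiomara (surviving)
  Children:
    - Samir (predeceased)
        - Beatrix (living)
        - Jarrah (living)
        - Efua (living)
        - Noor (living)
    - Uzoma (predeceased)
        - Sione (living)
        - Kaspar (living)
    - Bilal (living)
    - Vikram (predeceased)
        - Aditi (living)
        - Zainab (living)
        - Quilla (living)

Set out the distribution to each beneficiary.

Xiomara: £186,000; Beatrix: £46,500; Jarrah: £46,500; Efua: £46,500; Noor: £46,500; Sione: £93,000; Kaspar: £93,000; Bilal: £186,000; Aditi: £62,000; Zainab: £62,000; Quilla: £62,000

The spouse counts as an additional share at the children's level, so there are 5 primary shares of £186,000. Xiomara takes one such share (£186,000).
The children's combined portion (£744,000) is divided into 4 shares of £186,000: Bilal takes £186,000; Samir's £186,000 share passes to Samir's issue; Uzoma's £186,000 share passes to Uzoma's issue; Vikram's £186,000 share passes to Vikram's issue.
Samir's share (£186,000) is divided into 4 shares of £46,500: Beatrix, Jarrah, Efua, and Noor each take £46,500.
Uzoma's share (£186,000) is divided into 2 shares of £93,000: Sione and Kaspar each take £93,000.
Vikram's share (£186,000) is divided into 3 shares of £62,000: Aditi, Zainab, and Quilla each take £62,000.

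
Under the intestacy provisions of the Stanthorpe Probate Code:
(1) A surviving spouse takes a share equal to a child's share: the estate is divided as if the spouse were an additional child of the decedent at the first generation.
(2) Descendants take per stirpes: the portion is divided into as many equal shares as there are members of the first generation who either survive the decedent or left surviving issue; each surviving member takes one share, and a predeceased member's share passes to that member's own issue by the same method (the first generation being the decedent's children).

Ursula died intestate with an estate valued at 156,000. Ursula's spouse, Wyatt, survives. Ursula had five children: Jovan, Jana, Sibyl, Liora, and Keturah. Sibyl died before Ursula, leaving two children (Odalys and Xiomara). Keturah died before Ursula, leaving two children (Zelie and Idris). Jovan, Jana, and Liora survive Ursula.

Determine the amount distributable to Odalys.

Odalys receives 13,000.

The spouse counts as an additional share at the children's level, so there are 6 primary shares of 26,000. Wyatt takes one such share (26,000).
The children's combined portion (130,000) is divided into 5 shares of 26,000: Jovan, Jana, and Liora each take 26,000; Sibyl's 26,000 share passes to Sibyl's issue; Keturah's 26,000 share passes to Keturah's issue.
Sibyl's share (26,000) is divided into 2 shares of 13,000: Odalys and Xiomara each take 13,000.
Keturah's share (26,000) is divided into 2 shares of 13,000: Zelie and Idris each take 13,000.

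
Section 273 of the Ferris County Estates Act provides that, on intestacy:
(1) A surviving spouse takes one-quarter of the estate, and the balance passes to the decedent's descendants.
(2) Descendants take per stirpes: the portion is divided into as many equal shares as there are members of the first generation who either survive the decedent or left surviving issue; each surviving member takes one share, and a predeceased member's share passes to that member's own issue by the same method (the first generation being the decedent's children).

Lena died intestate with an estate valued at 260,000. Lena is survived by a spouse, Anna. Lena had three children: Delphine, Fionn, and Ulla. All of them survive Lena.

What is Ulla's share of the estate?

Ulla receives 65,000.

Anna takes one-quarter of 260,000 = 65,000. The remaining 195,000 passes to the descendants.
The descendants' portion (195,000) is divided into 3 shares of 65,000: Delphine, Fionn, and Ulla each take 65,000.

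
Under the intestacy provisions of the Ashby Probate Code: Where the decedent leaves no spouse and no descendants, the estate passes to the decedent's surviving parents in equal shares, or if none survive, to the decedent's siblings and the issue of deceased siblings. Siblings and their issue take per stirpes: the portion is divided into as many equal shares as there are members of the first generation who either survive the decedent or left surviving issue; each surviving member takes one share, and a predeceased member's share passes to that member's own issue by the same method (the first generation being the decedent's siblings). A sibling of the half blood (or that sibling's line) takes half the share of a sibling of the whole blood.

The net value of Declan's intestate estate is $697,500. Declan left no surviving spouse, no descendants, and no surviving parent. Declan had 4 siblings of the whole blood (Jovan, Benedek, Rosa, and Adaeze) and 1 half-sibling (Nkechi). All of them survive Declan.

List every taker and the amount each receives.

Jovan: $155,000; Benedek: $155,000; Rosa: $155,000; Adaeze: $155,000; Nkechi: $77,500

The entire $697,500 passes to the siblings and their issue.
Counting each half-blood sibling's line as half a unit, there are 9/2 units in $697,500, so one unit is $155,000. Whole-blood lines (Jovan, Benedek, Rosa, and Adaeze) take $155,000 each; half-blood lines (Nkechi) take $77,500 each.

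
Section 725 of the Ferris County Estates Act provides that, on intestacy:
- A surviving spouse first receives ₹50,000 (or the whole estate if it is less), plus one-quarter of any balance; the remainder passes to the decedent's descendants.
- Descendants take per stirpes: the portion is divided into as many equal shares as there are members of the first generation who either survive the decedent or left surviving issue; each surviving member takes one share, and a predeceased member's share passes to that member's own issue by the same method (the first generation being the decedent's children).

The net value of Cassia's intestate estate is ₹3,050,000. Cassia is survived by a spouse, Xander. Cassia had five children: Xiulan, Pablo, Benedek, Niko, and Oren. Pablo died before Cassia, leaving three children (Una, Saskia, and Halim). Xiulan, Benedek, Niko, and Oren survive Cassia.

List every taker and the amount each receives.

Xander first takes ₹50,000, leaving a balance of ₹3,000,000. Xander then takes one-quarter of the balance (₹750,000), for a total of ₹800,000. The remaining ₹2,250,000 passes to the descendants.
The descendants' portion (₹2,250,000) is divided into 5 shares of ₹450,000: Xiulan, Benedek, Niko, and Oren each take ₹450,000; Pablo's ₹450,000 share passes to Pablo's issue.
Pablo's share (₹450,000) is divided into 3 shares of ₹150,000: Una, Saskia, and Halim each take ₹150,000.

Xander: ₹800,000; Xiulan: ₹450,000; Una: ₹150,000; Saskia: ₹150,000; Halim: ₹150,000; Benedek: ₹450,000; Niko: ₹450,000; Oren: ₹450,000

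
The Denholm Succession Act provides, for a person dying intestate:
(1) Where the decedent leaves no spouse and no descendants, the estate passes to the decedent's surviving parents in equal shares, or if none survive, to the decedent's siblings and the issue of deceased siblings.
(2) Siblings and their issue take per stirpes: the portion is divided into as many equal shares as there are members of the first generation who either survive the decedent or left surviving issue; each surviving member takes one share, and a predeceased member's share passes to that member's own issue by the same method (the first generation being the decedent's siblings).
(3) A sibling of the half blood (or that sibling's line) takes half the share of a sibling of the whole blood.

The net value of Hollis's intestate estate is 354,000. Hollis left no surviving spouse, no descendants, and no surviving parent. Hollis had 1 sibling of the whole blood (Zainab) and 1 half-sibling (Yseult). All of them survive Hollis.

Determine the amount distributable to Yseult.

Yseult receives 118,000.

The entire 354,000 passes to the siblings and their issue.
Counting each half-blood sibling's line as half a unit, there are 3/2 units in 354,000, so one unit is 236,000. Whole-blood lines (Zainab) take 236,000 each; half-blood lines (Yseult) take 118,000 each.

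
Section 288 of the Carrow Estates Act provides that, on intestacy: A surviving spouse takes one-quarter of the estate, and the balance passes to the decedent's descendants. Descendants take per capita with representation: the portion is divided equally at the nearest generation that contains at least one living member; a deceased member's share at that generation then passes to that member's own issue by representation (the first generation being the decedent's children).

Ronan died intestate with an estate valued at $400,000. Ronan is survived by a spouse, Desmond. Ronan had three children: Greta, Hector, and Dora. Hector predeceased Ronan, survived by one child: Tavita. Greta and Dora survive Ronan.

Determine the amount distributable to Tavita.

Tavita receives $100,000.

Desmond takes one-quarter of $400,000 = $100,000. The remaining $300,000 passes to the descendants.
The descendants' portion ($300,000) is divided into 3 shares of $100,000: Greta and Dora each take $100,000; Hector's $100,000 share passes to Hector's issue.
Hector's share ($100,000) passes entirely to Tavita.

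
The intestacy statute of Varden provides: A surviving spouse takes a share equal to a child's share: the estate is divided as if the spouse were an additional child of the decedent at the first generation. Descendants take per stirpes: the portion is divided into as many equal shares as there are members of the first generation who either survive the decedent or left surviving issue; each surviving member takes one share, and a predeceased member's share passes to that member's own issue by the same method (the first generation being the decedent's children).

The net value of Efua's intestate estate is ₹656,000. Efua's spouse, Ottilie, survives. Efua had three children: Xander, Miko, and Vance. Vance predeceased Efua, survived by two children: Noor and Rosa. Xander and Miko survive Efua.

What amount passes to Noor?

Noor receives ₹82,000.

The spouse counts as an additional share at the children's level, so there are 4 primary shares of ₹164,000. Ottilie takes one such share (₹164,000).
The children's combined portion (₹492,000) is divided into 3 shares of ₹164,000: Xander and Miko each take ₹164,000; Vance's ₹164,000 share passes to Vance's issue.
Vance's share (₹164,000) is divided into 2 shares of ₹82,000: Noor and Rosa each take ₹82,000.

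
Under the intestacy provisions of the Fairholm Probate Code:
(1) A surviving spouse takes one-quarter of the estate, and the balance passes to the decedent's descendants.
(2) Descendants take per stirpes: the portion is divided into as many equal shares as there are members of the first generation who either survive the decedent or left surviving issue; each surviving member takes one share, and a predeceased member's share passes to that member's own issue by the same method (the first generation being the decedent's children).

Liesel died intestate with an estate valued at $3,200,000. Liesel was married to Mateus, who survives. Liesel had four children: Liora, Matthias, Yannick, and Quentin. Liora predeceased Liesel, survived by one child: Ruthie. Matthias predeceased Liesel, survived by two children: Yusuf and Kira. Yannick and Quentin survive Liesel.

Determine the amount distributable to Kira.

Kira receives $300,000.

Mateus takes one-quarter of $3,200,000 = $800,000. The remaining $2,400,000 passes to the descendants.
The descendants' portion ($2,400,000) is divided into 4 shares of $600,000: Yannick and Quentin each take $600,000; Liora's $600,000 share passes to Liora's issue; Matthias's $600,000 share passes to Matthias's issue.
Liora's share ($600,000) passes entirely to Ruthie.
Matthias's share ($600,000) is divided into 2 shares of $300,000: Yusuf and Kira each take $300,000.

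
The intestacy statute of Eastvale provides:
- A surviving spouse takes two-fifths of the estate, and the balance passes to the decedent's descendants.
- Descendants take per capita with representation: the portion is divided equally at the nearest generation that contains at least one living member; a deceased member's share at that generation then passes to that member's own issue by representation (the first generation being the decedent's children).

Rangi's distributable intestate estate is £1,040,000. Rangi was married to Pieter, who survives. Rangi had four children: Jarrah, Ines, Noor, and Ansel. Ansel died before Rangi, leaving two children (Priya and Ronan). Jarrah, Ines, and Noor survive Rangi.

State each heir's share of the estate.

Pieter takes two-fifths of £1,040,000 = £416,000. The remaining £624,000 passes to the descendants.
The descendants' portion (£624,000) is divided into 4 shares of £156,000: Jarrah, Ines, and Noor each take £156,000; Ansel's £156,000 share passes to Ansel's issue.
Ansel's share (£156,000) is divided into 2 shares of £78,000: Priya and Ronan each take £78,000.

Pieter: £416,000; Jarrah: £156,000; Ines: £156,000; Noor: £156,000; Priya: £78,000; Ronan: £78,000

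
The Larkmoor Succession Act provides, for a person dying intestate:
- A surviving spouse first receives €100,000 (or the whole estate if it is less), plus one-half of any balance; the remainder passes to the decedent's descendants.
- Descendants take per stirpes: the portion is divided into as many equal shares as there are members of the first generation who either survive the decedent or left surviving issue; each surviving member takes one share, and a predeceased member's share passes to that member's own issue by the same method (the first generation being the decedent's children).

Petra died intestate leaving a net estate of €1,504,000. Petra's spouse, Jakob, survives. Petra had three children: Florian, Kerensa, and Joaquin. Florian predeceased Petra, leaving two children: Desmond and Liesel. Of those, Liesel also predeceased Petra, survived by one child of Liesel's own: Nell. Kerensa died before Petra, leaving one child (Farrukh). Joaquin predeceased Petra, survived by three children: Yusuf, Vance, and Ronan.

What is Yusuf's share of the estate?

Jakob first takes €100,000, leaving a balance of €1,404,000. Jakob then takes one-half of the balance (€702,000), for a total of €802,000. The remaining €702,000 passes to the descendants.
The descendants' portion (€702,000) is divided into 3 shares of €234,000: Florian's €234,000 share passes to Florian's issue; Kerensa's €234,000 share passes to Kerensa's issue; Joaquin's €234,000 share passes to Joaquin's issue.
Florian's share (€234,000) is divided into 2 shares of €117,000: Desmond takes €117,000; Liesel's €117,000 share passes to Liesel's issue.
Liesel's share (€117,000) passes entirely to Nell.
Kerensa's share (€234,000) passes entirely to Farrukh.
Joaquin's share (€234,000) is divided into 3 shares of €78,000: Yusuf, Vance, and Ronan each take €78,000.

Yusuf receives €78,000.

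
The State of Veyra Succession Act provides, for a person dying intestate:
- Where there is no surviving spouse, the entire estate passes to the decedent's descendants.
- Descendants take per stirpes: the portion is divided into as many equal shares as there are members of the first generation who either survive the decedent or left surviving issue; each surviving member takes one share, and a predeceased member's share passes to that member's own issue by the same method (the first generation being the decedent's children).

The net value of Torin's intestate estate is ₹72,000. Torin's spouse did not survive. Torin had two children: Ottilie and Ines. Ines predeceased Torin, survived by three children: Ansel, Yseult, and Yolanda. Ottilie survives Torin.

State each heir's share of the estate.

Ottilie: ₹36,000; Ansel: ₹12,000; Yseult: ₹12,000; Yolanda: ₹12,000

The entire ₹72,000 passes to the descendants.
That amount (₹72,000) is divided into 2 shares of ₹36,000: Ottilie takes ₹36,000; Ines's ₹36,000 share passes to Ines's issue.
Ines's share (₹36,000) is divided into 3 shares of ₹12,000: Ansel, Yseult, and Yolanda each take ₹12,000.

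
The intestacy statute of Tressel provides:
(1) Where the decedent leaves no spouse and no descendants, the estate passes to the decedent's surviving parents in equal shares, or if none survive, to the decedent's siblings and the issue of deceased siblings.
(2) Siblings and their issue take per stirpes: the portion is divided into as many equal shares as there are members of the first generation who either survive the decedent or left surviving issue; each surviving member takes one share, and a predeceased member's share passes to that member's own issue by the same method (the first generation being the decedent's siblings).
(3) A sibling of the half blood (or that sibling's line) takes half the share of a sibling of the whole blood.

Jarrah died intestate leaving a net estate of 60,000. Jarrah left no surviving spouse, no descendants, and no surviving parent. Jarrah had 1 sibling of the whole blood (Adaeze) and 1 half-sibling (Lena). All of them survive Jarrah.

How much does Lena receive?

Lena receives 20,000.

The entire 60,000 passes to the siblings and their issue.
Counting each half-blood sibling's line as half a unit, there are 3/2 units in 60,000, so one unit is 40,000. Whole-blood lines (Adaeze) take 40,000 each; half-blood lines (Lena) take 20,000 each.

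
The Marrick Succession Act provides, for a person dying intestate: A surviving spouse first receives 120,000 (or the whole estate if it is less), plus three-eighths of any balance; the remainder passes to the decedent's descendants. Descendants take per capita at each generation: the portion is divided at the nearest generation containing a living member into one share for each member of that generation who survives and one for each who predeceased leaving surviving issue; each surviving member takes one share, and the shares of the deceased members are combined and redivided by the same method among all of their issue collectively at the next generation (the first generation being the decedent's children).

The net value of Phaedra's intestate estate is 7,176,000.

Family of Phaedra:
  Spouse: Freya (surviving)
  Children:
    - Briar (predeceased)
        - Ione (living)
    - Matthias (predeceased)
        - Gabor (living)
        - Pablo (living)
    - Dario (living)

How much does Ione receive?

Freya first takes 120,000, leaving a balance of 7,056,000. Freya then takes three-eighths of the balance (2,646,000), for a total of 2,766,000. The remaining 4,410,000 passes to the descendants.
The descendants' portion (4,410,000) is divided at the children's generation into 3 shares of 1,470,000. Dario takes 1,470,000. The 2 shares of the deceased (Briar and Matthias) are combined into a pool of 2,940,000.
That pool (2,940,000) is divided at the grandchildren's generation equally among Ione, Gabor, and Pablo: 980,000 each.

Ione receives 980,000.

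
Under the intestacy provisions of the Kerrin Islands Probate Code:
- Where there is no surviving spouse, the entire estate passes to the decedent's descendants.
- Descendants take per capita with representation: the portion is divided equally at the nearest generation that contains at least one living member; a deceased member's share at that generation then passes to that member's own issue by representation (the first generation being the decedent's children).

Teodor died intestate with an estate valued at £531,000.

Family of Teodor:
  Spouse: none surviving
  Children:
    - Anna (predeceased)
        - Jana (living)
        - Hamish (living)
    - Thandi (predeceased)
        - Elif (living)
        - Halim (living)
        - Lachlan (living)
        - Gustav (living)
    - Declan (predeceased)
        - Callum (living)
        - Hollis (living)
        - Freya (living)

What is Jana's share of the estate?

The entire £531,000 passes to the descendants.
No child survives, so the initial division is made at the grandchildren's generation.
That amount (£531,000) is divided into 9 shares of £59,000: Jana, Hamish, Elif, Halim, Lachlan, Gustav, Callum, Hollis, and Freya each take £59,000.

Jana receives £59,000.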